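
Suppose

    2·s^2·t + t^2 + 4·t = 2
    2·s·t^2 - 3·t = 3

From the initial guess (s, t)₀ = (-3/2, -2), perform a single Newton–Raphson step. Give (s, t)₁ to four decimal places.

At (-3/2, -2): F = (-15.0000, -9.0000).
Jacobian J = [[4·s·t, 2·s^2 + 2·t + 4], [2·t^2, 4·s·t - 3]].
At the point, J = [[12.0000, 4.5000], [8.0000, 9.0000]] (det J = 72.0000).
Solving J·Δ = −F gives Δ = (1.3125, -0.1667).
Then the next iterate is (s, t)₁ = (-0.1875, -2.1667).

(-0.1875, -2.1667)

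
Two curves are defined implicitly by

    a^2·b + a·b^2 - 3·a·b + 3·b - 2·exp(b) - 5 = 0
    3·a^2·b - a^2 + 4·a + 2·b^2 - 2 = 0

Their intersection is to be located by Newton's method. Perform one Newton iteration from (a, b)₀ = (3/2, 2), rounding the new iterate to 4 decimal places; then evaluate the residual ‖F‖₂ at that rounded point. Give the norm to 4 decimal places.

9.0895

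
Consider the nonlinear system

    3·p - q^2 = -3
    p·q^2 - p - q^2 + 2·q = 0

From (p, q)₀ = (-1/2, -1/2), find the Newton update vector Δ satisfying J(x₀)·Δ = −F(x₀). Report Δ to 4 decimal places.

(-0.4667, 0.1500)

At (-1/2, -1/2): F = (1.2500, -0.8750).
Jacobian J = [[3, -2·q], [q^2 - 1, 2·p·q - 2·q + 2]].
At the point, J = [[3.0000, 1.0000], [-0.7500, 3.5000]] (det J = 11.2500).
Solving J·Δ = −F gives Δ = (-0.4667, 0.1500).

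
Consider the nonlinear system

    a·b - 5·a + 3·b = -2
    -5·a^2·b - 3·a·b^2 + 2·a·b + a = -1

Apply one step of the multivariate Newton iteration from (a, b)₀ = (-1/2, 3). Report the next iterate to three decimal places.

At (-1/2, 3): F = (12.000, 7.250).
Jacobian J = [[b - 5, a + 3], [-10·a·b - 3·b^2 + 2·b + 1, -5·a^2 - 6·a·b + 2·a]].
At the point, J = [[-2.000, 2.500], [-5.000, 6.750]] (det J = -1.000).
Solving J·Δ = −F gives Δ = (62.875, 45.500).
Then the next iterate is (a, b)₁ = (62.375, 48.500).

(62.375, 48.500)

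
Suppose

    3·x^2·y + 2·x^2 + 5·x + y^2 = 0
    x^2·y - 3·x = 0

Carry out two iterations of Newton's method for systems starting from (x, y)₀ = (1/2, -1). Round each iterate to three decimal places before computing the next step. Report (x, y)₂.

(-0.005, 0.377)

At (1/2, -1): F = (3.250, -1.750).
Jacobian J = [[6·x·y + 4·x + 5, 3·x^2 + 2·y], [2·x·y - 3, x^2]].
At the point, J = [[4.000, -1.250], [-4.000, 0.250]] (det J = -4.000).
Solving J·Δ = −F gives Δ = (-0.344, 1.500).
Then the next iterate is (x, y)₁ = (0.156, 0.500).
Round to (0.156, 0.500) and repeat: F = (1.11518, -0.45583), J = [[6.092, 1.07301], [-2.844, 0.02434]].
Δ = (-0.161, -0.123), so (x, y)₂ = (-0.005, 0.377).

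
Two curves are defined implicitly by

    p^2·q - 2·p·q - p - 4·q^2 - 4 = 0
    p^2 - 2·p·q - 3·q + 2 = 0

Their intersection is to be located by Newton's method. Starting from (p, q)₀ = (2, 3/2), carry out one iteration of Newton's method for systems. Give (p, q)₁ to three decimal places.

(27.500, 4.500)

At (2, 3/2): F = (-15.000, -4.500).
Jacobian J = [[2·p·q - 2·q - 1, p^2 - 2·p - 8·q], [2·p - 2·q, -2·p - 3]].
At the point, J = [[2.000, -12.000], [1.000, -7.000]] (det J = -2.000).
Solving J·Δ = −F gives Δ = (25.500, 3.000).
Then the next iterate is (p, q)₁ = (27.500, 4.500).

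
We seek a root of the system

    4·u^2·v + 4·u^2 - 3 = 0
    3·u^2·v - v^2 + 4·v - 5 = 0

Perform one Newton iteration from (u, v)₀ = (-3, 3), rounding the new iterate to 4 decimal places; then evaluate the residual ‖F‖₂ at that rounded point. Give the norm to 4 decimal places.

At (-3, 3): F = (141.0000, 79.0000).
Jacobian J = [[8·u·v + 8·u, 4·u^2], [6·u·v, 3·u^2 - 2·v + 4]].
At the point, J = [[-96.0000, 36.0000], [-54.0000, 25.0000]] (det J = -456.0000).
Solving J·Δ = −F gives Δ = (1.4934, 0.0658).
Then the next iterate is (u, v)₁ = (-1.5066, 3.0658).
Re-evaluating at (-1.5066, 3.0658): F = (33.914920, 18.740730), so ‖F‖₂ = 38.7484.

38.7484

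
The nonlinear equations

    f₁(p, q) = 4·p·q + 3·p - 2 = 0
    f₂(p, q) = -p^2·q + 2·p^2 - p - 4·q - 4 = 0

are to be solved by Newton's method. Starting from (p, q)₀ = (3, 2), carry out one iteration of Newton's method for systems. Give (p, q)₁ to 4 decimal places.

At (3, 2): F = (31.0000, -15.0000).
Jacobian J = [[4·q + 3, 4·p], [-2·p·q + 4·p - 1, -p^2 - 4]].
At the point, J = [[11.0000, 12.0000], [-1.0000, -13.0000]] (det J = -131.0000).
Solving J·Δ = −F gives Δ = (-1.7023, -1.0229).
Then the next iterate is (p, q)₁ = (1.2977, 0.9771).

(1.2977, 0.9771)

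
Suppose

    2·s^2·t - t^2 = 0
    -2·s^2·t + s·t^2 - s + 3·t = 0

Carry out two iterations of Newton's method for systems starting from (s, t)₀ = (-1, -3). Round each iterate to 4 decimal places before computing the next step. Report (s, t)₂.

(-0.7635, -0.5358)

At (-1, -3): F = (-15.0000, -11.0000).
Jacobian J = [[4·s·t, 2·s^2 - 2·t], [-4·s·t + t^2 - 1, -2·s^2 + 2·s·t + 3]].
At the point, J = [[12.0000, 8.0000], [-4.0000, 7.0000]] (det J = 116.0000).
Solving J·Δ = −F gives Δ = (0.1466, 1.6552).
Then the next iterate is (s, t)₁ = (-0.8534, -1.3448).
Round to (-0.8534, -1.3448) and repeat: F = (-3.767300, -2.765550), J = [[4.590609, 4.146183], [-3.782122, 3.838722]].
Δ = (0.0899, 0.8090), so (s, t)₂ = (-0.7635, -0.5358).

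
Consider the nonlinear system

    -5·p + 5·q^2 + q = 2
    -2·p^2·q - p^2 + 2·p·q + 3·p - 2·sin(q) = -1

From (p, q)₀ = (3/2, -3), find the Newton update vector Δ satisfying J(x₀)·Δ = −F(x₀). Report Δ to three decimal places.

(-0.719, 1.245)

At (3/2, -3): F = (32.500, 8.03224).
Jacobian J = [[-5, 10·q + 1], [-4·p·q - 2·p + 2·q + 3, -2·p^2 + 2·p - 2·cos(q)]].
At the point, J = [[-5.000, -29.000], [12.000, 0.47998]] (det J = 345.60008).
Solving J·Δ = −F gives Δ = (-0.719, 1.245).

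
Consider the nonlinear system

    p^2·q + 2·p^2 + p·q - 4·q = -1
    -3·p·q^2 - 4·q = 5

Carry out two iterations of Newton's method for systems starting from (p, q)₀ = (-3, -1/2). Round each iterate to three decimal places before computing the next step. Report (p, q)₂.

(0.956, -1.087)

At (-3, -1/2): F = (18.000, -0.750).
Jacobian J = [[2·p·q + 4·p + q, p^2 + p - 4], [-3·q^2, -6·p·q - 4]].
At the point, J = [[-9.500, 2.000], [-0.750, -13.000]] (det J = 125.000).
Solving J·Δ = −F gives Δ = (1.860, -0.165).
Then the next iterate is (p, q)₁ = (-1.140, -0.665).
Round to (-1.140, -0.665) and repeat: F = (6.15307, -0.82759), J = [[-3.70880, -3.84040], [-1.32668, -8.54860]].
Δ = (2.096, -0.422), so (p, q)₂ = (0.956, -1.087).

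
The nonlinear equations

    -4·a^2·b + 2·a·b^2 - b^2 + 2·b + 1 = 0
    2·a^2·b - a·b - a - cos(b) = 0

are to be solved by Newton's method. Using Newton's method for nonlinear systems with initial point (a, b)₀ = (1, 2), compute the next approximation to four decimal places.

(0.9635, 1.3539)

At (1, 2): F = (1.0000, 1.416147).
Jacobian J = [[-8·a·b + 2·b^2, -4·a^2 + 4·a·b - 2·b + 2], [4·a·b - b - 1, 2·a^2 - a + sin(b)]].
At the point, J = [[-8.0000, 2.0000], [5.0000, 1.909297]] (det J = -25.274379).
Solving J·Δ = −F gives Δ = (-0.0365, -0.6461).
Then the next iterate is (a, b)₁ = (0.9635, 1.3539).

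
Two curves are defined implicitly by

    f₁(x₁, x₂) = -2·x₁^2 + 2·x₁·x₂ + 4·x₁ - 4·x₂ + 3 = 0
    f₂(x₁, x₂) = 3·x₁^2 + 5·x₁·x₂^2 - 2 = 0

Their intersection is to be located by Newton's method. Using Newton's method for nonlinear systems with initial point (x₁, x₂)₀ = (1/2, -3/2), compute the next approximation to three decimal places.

At (1/2, -3/2): F = (9.000, 4.375).
Jacobian J = [[-4·x₁ + 2·x₂ + 4, 2·x₁ - 4], [6·x₁ + 5·x₂^2, 10·x₁·x₂]].
At the point, J = [[-1.000, -3.000], [14.250, -7.500]] (det J = 50.250).
Solving J·Δ = −F gives Δ = (1.082, 2.639).
Then the next iterate is (x₁, x₂)₁ = (1.582, 1.139).

(1.582, 1.139)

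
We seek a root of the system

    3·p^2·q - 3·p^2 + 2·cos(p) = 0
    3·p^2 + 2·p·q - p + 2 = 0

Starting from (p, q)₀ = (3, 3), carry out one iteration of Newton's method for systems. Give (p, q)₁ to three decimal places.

(0.846, 3.922)

At (3, 3): F = (52.02002, 44.000).
Jacobian J = [[6·p·q - 6·p - 2·sin(p), 3·p^2], [6·p + 2·q - 1, 2·p]].
At the point, J = [[35.71776, 27.000], [23.000, 6.000]] (det J = -406.69344).
Solving J·Δ = −F gives Δ = (-2.154, 0.922).
Then the next iterate is (p, q)₁ = (0.846, 3.922).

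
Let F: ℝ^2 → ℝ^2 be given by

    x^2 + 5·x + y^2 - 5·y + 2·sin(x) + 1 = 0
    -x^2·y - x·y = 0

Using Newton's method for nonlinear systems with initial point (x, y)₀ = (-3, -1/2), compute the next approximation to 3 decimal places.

(-14.526, 4.802)

At (-3, -1/2): F = (-2.53224, 3.000).
Jacobian J = [[2·x + 2·cos(x) + 5, 2·y - 5], [-2·x·y - y, -x^2 - x]].
At the point, J = [[-2.97998, -6.000], [-2.500, -6.000]] (det J = 2.87991).
Solving J·Δ = −F gives Δ = (-11.526, 5.302).
Then the next iterate is (x, y)₁ = (-14.526, 4.802).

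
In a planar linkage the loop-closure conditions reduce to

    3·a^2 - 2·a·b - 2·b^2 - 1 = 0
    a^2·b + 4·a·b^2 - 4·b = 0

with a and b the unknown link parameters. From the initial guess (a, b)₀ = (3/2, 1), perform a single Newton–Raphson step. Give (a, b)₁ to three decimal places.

At (3/2, 1): F = (0.750, 4.250).
Jacobian J = [[6·a - 2·b, -2·a - 4·b], [2·a·b + 4·b^2, a^2 + 8·a·b - 4]].
At the point, J = [[7.000, -7.000], [7.000, 10.250]] (det J = 120.750).
Solving J·Δ = −F gives Δ = (-0.310, -0.203).
Then the next iterate is (a, b)₁ = (1.190, 0.797).

(1.190, 0.797)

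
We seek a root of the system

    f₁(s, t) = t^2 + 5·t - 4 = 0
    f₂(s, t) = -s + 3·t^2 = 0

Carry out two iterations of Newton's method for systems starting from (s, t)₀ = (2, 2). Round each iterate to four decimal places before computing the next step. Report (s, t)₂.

At (2, 2): F = (10.0000, 10.0000).
Jacobian J = [[0, 2·t + 5], [-1, 6·t]].
At the point, J = [[0.0000, 9.0000], [-1.0000, 12.0000]] (det J = 9.0000).
Solving J·Δ = −F gives Δ = (-3.3333, -1.1111).
Then the next iterate is (s, t)₁ = (-1.3333, 0.8889).
Round to (-1.3333, 0.8889) and repeat: F = (1.234643, 3.703730), J = [[0.0000, 6.7778], [-1.0000, 5.3334]].
Δ = (2.7322, -0.1822), so (s, t)₂ = (1.3989, 0.7067).

(1.3989, 0.7067)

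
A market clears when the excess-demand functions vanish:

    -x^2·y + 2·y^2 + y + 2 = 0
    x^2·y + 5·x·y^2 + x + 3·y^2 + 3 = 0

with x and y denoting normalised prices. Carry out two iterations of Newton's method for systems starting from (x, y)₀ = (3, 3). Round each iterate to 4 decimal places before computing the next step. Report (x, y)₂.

(2.1913, 0.7360)

At (3, 3): F = (-4.0000, 195.0000).
Jacobian J = [[-2·x·y, -x^2 + 4·y + 1], [2·x·y + 5·y^2 + 1, x^2 + 10·x·y + 6·y]].
At the point, J = [[-18.0000, 4.0000], [64.0000, 117.0000]] (det J = -2362.0000).
Solving J·Δ = −F gives Δ = (-0.5284, -1.3776).
Then the next iterate is (x, y)₁ = (2.4716, 1.6224).
Round to (2.4716, 1.6224) and repeat: F = (-1.024164, 55.807575), J = [[-8.019848, 1.380793], [22.180756, 55.942445]].
Δ = (-0.2803, -0.8864), so (x, y)₂ = (2.1913, 0.7360).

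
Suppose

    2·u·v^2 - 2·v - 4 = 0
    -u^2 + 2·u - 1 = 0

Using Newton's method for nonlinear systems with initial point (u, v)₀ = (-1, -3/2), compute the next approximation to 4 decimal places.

At (-1, -3/2): F = (-5.5000, -4.0000).
Jacobian J = [[2·v^2, 4·u·v - 2], [-2·u + 2, 0]].
At the point, J = [[4.5000, 4.0000], [4.0000, 0.0000]] (det J = -16.0000).
Solving J·Δ = −F gives Δ = (1.0000, 0.2500).
Then the next iterate is (u, v)₁ = (0.0000, -1.2500).

(0.0000, -1.2500)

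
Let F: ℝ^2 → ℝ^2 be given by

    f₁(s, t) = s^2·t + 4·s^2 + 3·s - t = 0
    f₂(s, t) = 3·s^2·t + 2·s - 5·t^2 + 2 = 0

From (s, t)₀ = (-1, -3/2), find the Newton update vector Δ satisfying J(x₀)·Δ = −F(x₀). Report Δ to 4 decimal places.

(0.5000, 0.5694)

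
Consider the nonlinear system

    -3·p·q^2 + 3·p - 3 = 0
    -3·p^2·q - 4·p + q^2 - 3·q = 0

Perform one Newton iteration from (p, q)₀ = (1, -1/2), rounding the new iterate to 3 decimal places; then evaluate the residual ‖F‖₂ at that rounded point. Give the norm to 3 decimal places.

At (1, -1/2): F = (-0.750, -0.750).
Jacobian J = [[-3·q^2 + 3, -6·p·q], [-6·p·q - 4, -3·p^2 + 2·q - 3]].
At the point, J = [[2.250, 3.000], [-1.000, -7.000]] (det J = -12.750).
Solving J·Δ = −F gives Δ = (0.588, -0.191).
Then the next iterate is (p, q)₁ = (1.588, -0.691).
Re-evaluating at (1.588, -0.691): F = (-0.51072, 1.42606), so ‖F‖₂ = 1.515.

1.515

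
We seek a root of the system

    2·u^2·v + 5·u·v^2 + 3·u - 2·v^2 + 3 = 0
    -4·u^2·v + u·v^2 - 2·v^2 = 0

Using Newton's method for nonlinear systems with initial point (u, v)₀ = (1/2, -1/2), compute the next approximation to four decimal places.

At (1/2, -1/2): F = (4.3750, 0.1250).
Jacobian J = [[4·u·v + 5·v^2 + 3, 2·u^2 + 10·u·v - 4·v], [-8·u·v + v^2, -4·u^2 + 2·u·v - 4·v]].
At the point, J = [[3.2500, 0.0000], [2.2500, 0.5000]] (det J = 1.6250).
Solving J·Δ = −F gives Δ = (-1.3462, 5.8077).
Then the next iterate is (u, v)₁ = (-0.8462, 5.3077).

(-0.8462, 5.3077)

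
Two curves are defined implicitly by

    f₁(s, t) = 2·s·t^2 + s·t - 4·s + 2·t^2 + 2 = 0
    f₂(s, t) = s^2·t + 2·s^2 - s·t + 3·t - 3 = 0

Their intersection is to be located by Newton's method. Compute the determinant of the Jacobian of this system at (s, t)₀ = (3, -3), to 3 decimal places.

J = [[2·t^2 + t - 4, 4·s·t + s + 4·t], [2·s·t + 4·s - t, s^2 - s + 3]].
At the point, J = [[11.000, -45.000], [-3.000, 9.000]].
det J = -36.000.

-36.000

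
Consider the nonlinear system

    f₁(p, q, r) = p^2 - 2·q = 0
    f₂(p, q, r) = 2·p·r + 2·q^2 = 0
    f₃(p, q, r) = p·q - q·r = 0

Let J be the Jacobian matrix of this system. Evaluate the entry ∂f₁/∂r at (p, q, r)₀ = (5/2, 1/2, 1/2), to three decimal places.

0.000

∂f₁/∂r = 0.
At (5/2, 1/2, 1/2) this is 0.000.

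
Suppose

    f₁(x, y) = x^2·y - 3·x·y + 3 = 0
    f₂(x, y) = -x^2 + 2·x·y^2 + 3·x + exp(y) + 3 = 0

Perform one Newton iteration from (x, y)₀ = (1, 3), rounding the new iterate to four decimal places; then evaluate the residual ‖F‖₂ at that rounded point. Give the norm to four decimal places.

At (1, 3): F = (-3.0000, 43.085537).
Jacobian J = [[2·x·y - 3·y, x^2 - 3·x], [-2·x + 2·y^2 + 3, 4·x·y + exp(y)]].
At the point, J = [[-3.0000, -2.0000], [19.0000, 32.085537]] (det J = -58.256611).
Solving J·Δ = −F gives Δ = (-0.1731, -1.2403).
Then the next iterate is (x, y)₁ = (0.8269, 1.7597).
Re-evaluating at (0.8269, 1.7597): F = (-0.162069, 15.728695), so ‖F‖₂ = 15.7295.

15.7295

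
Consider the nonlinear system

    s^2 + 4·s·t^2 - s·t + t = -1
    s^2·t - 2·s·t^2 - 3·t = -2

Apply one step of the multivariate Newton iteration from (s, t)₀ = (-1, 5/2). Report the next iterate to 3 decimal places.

(-0.821, 1.704)

At (-1, 5/2): F = (-18.000, 9.500).
Jacobian J = [[2·s + 4·t^2 - t, 8·s·t - s + 1], [2·s·t - 2·t^2, s^2 - 4·s·t - 3]].
At the point, J = [[20.500, -18.000], [-17.500, 8.000]] (det J = -151.000).
Solving J·Δ = −F gives Δ = (0.179, -0.796).
Then the next iterate is (s, t)₁ = (-0.821, 1.704).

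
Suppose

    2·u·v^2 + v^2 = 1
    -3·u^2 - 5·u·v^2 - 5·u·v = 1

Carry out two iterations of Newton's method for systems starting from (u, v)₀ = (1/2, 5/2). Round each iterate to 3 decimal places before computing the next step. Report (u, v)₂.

(0.067, 1.232)

At (1/2, 5/2): F = (11.500, -23.625).
Jacobian J = [[2·v^2, 4·u·v + 2·v], [-6·u - 5·v^2 - 5·v, -10·u·v - 5·u]].
At the point, J = [[12.500, 10.000], [-46.750, -15.000]] (det J = 280.000).
Solving J·Δ = −F gives Δ = (-0.228, -0.865).
Then the next iterate is (u, v)₁ = (0.272, 1.635).
Round to (0.272, 1.635) and repeat: F = (3.12746, -7.08114), J = [[5.34645, 5.04888], [-23.17312, -5.80720]].
Δ = (-0.205, -0.403), so (u, v)₂ = (0.067, 1.232).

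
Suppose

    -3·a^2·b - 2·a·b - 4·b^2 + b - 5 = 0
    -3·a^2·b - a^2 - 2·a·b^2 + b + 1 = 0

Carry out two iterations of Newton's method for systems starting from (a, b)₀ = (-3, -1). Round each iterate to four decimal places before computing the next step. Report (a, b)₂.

(-2.8313, -0.2755)

At (-3, -1): F = (11.0000, 24.0000).
Jacobian J = [[-6·a·b - 2·b, -3·a^2 - 2·a - 8·b + 1], [-6·a·b - 2·a - 2·b^2, -3·a^2 - 4·a·b + 1]].
At the point, J = [[-16.0000, -12.0000], [-14.0000, -38.0000]] (det J = 440.0000).
Solving J·Δ = −F gives Δ = (0.2955, 0.5227).
Then the next iterate is (a, b)₁ = (-2.7045, -0.4773).
Round to (-2.7045, -0.4773) and repeat: F = (1.503098, 4.914008), J = [[-6.790547, -11.715561], [-2.791778, -26.106392]].
Δ = (-0.1268, 0.2018), so (a, b)₂ = (-2.8313, -0.2755).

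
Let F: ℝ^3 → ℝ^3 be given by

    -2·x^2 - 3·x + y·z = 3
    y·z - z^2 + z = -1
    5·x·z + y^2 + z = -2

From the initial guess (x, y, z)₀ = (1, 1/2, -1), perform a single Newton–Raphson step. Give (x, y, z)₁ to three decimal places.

At (1, 1/2, -1): F = (-8.500, -1.500, -3.750).
Jacobian J = [[-4·x - 3, z, y], [0, z, y - 2·z + 1], [5·z, 2·y, 5·x + 1]].
At the point, J = [[-7.000, -1.000, 0.500], [0.000, -1.000, 3.500], [-5.000, 1.000, 6.000]] (det J = 81.500).
Solving J·Δ = −F gives Δ = (-1.009, -1.425, 0.021).
Then the next iterate is (x, y, z)₁ = (-0.009, -0.925, -0.979).

(-0.009, -0.925, -0.979)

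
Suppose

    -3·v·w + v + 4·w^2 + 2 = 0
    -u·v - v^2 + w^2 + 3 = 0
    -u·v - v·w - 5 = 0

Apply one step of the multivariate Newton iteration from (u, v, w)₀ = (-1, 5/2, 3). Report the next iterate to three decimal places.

At (-1, 5/2, 3): F = (18.000, 8.250, -10.000).
Jacobian J = [[0, -3·w + 1, -3·v + 8·w], [-v, -u - 2·v, 2·w], [-v, -u - w, -v]].
At the point, J = [[0.000, -8.000, 16.500], [-2.500, -4.000, 6.000], [-2.500, -2.000, -2.500]] (det J = 87.500).
Solving J·Δ = −F gives Δ = (2.529, -4.232, -3.143).
Then the next iterate is (u, v, w)₁ = (1.529, -1.732, -0.143).

(1.529, -1.732, -0.143)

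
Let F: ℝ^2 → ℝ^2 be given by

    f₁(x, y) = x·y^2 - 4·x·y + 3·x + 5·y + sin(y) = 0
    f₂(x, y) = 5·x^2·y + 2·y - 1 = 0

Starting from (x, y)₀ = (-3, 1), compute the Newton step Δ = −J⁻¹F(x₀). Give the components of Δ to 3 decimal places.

(0.740, -0.506)

At (-3, 1): F = (5.84147, 46.000).
Jacobian J = [[y^2 - 4·y + 3, 2·x·y - 4·x + cos(y) + 5], [10·x·y, 5·x^2 + 2]].
At the point, J = [[0.000, 11.54030], [-30.000, 47.000]] (det J = 346.20907).
Solving J·Δ = −F gives Δ = (0.740, -0.506).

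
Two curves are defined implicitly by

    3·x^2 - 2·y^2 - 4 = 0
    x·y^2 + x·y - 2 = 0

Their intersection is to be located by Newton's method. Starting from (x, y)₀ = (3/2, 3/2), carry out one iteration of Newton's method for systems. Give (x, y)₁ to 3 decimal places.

(1.353, 0.988)

At (3/2, 3/2): F = (-1.750, 3.625).
Jacobian J = [[6·x, -4·y], [y^2 + y, 2·x·y + x]].
At the point, J = [[9.000, -6.000], [3.750, 6.000]] (det J = 76.500).
Solving J·Δ = −F gives Δ = (-0.147, -0.512).
Then the next iterate is (x, y)₁ = (1.353, 0.988).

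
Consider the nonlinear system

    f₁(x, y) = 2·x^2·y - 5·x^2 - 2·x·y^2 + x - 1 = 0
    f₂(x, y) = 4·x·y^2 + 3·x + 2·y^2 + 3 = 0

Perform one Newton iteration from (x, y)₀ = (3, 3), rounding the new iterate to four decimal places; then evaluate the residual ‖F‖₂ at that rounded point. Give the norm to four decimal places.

At (3, 3): F = (-43.0000, 138.0000).
Jacobian J = [[4·x·y - 10·x - 2·y^2 + 1, 2·x^2 - 4·x·y], [4·y^2 + 3, 8·x·y + 4·y]].
At the point, J = [[-11.0000, -18.0000], [39.0000, 84.0000]] (det J = -222.0000).
Solving J·Δ = −F gives Δ = (-5.0811, 0.7162).
Then the next iterate is (x, y)₁ = (-2.0811, 3.7162).
Re-evaluating at (-2.0811, 3.7162): F = (64.934144, -90.584165), so ‖F‖₂ = 111.4537.

111.4537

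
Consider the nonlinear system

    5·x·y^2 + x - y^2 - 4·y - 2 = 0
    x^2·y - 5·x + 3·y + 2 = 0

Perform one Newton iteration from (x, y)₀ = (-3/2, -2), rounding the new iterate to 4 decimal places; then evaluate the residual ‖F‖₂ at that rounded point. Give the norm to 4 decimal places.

At (-3/2, -2): F = (-29.5000, -1.0000).
Jacobian J = [[5·y^2 + 1, 10·x·y - 2·y - 4], [2·x·y - 5, x^2 + 3]].
At the point, J = [[21.0000, 30.0000], [1.0000, 5.2500]] (det J = 80.2500).
Solving J·Δ = −F gives Δ = (1.5561, -0.1059).
Then the next iterate is (x, y)₁ = (0.0561, -2.1059).
Re-evaluating at (0.0561, -2.1059): F = (3.288851, -4.604828), so ‖F‖₂ = 5.6587.

5.6587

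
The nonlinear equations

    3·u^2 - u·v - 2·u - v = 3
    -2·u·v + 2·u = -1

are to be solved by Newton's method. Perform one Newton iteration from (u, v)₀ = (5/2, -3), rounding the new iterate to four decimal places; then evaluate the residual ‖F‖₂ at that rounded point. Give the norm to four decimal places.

At (5/2, -3): F = (21.2500, 21.0000).
Jacobian J = [[6·u - v - 2, -u - 1], [-2·v + 2, -2·u]].
At the point, J = [[16.0000, -3.5000], [8.0000, -5.0000]] (det J = -52.0000).
Solving J·Δ = −F gives Δ = (-0.6298, 3.1923).
Then the next iterate is (u, v)₁ = (1.8702, 0.1923).
Re-evaluating at (1.8702, 0.1923): F = (3.200605, 4.021121), so ‖F‖₂ = 5.1394.

5.1394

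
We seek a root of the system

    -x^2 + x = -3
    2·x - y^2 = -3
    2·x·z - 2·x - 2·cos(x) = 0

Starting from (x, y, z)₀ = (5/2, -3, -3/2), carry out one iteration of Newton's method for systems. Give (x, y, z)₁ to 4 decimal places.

At (5/2, -3, -3/2): F = (-0.7500, -1.0000, -10.897713).
Jacobian J = [[-2·x + 1, 0, 0], [2, -2·y, 0], [2·z + 2·sin(x) - 2, 0, 2·x]].
At the point, J = [[-4.0000, 0.0000, 0.0000], [2.0000, 6.0000, 0.0000], [-3.803056, 0.0000, 5.0000]] (det J = -120.0000).
Solving J·Δ = −F gives Δ = (-0.1875, 0.2292, 2.0369).
Then the next iterate is (x, y, z)₁ = (2.3125, -2.7708, 0.5369).

(2.3125, -2.7708, 0.5369)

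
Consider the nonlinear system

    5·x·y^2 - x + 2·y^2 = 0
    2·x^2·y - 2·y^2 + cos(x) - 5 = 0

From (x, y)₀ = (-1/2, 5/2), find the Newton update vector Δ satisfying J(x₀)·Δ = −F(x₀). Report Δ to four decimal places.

(-0.0452, -1.5967)

At (-1/2, 5/2): F = (-2.6250, -15.372417).
Jacobian J = [[5·y^2 - 1, 10·x·y + 4·y], [4·x·y - sin(x), 2·x^2 - 4·y]].
At the point, J = [[30.2500, -2.5000], [-4.520574, -9.5000]] (det J = -298.676436).
Solving J·Δ = −F gives Δ = (-0.0452, -1.5967).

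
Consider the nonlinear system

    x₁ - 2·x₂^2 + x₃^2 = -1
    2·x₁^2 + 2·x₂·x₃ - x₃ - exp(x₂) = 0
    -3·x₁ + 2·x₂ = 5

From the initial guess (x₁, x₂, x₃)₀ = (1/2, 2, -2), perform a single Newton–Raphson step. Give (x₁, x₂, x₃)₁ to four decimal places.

(-1.0643, 0.9036, -0.8232)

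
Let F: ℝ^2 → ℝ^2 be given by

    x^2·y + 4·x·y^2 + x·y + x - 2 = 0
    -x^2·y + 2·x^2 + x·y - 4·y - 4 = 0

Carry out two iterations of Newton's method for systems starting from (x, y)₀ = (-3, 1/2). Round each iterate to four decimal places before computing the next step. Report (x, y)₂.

At (-3, 1/2): F = (-5.0000, 6.0000).
Jacobian J = [[2·x·y + 4·y^2 + y + 1, x^2 + 8·x·y + x], [-2·x·y + 4·x + y, -x^2 + x - 4]].
At the point, J = [[-0.5000, -6.0000], [-8.5000, -16.0000]] (det J = -43.0000).
Solving J·Δ = −F gives Δ = (2.6977, -1.0581).
Then the next iterate is (x, y)₁ = (-0.3023, -0.5581).
Round to (-0.3023, -0.5581) and repeat: F = (-2.561225, -1.365114), J = [[2.025230, 1.138794], [-2.104727, -4.393685]].
Δ = (1.9700, -1.2544), so (x, y)₂ = (1.6677, -1.8125).

(1.6677, -1.8125)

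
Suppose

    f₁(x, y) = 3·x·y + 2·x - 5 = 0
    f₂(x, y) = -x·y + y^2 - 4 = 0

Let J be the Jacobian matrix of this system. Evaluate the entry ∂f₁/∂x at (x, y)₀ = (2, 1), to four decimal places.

∂f₁/∂x = 3·y + 2.
At (2, 1) this is 5.0000.

5.0000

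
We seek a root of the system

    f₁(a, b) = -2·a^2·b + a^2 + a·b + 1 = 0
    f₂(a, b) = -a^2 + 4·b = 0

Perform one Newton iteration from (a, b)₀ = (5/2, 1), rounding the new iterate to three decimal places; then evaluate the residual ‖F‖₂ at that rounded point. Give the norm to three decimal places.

0.605

At (5/2, 1): F = (-2.750, -2.250).
Jacobian J = [[-4·a·b + 2·a + b, -2·a^2 + a], [-2·a, 4]].
At the point, J = [[-4.000, -10.000], [-5.000, 4.000]] (det J = -66.000).
Solving J·Δ = −F gives Δ = (-0.508, -0.072).
Then the next iterate is (a, b)₁ = (1.992, 0.928).
Re-evaluating at (1.992, 0.928): F = (-0.54809, -0.25606), so ‖F‖₂ = 0.605.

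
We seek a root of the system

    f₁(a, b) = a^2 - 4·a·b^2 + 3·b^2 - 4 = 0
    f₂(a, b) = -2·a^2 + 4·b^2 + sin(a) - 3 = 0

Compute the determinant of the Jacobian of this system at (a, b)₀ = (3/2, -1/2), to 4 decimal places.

9.7878

J = [[2·a - 4·b^2, -8·a·b + 6·b], [-4·a + cos(a), 8·b]].
At the point, J = [[2.0000, 3.0000], [-5.929263, -4.0000]].
det J = 9.7878.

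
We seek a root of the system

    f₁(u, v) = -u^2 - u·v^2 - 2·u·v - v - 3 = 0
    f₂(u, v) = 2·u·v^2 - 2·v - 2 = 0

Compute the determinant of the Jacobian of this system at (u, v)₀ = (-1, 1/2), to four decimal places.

-4.0000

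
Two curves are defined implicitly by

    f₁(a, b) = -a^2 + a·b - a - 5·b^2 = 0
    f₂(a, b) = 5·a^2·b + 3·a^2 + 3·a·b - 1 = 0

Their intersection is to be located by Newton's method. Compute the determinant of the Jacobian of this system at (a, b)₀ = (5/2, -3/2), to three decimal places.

J = [[-2·a + b - 1, a - 10·b], [10·a·b + 6·a + 3·b, 5·a^2 + 3·a]].
At the point, J = [[-7.500, 17.500], [-27.000, 38.750]].
det J = 181.875.

181.875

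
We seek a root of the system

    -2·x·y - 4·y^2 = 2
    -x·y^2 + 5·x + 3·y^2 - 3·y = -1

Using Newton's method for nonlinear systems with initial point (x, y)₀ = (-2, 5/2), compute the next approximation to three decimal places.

(-3.062, 1.769)

At (-2, 5/2): F = (-17.000, 14.750).
Jacobian J = [[-2·y, -2·x - 8·y], [-y^2 + 5, -2·x·y + 6·y - 3]].
At the point, J = [[-5.000, -16.000], [-1.250, 22.000]] (det J = -130.000).
Solving J·Δ = −F gives Δ = (-1.062, -0.731).
Then the next iterate is (x, y)₁ = (-3.062, 1.769).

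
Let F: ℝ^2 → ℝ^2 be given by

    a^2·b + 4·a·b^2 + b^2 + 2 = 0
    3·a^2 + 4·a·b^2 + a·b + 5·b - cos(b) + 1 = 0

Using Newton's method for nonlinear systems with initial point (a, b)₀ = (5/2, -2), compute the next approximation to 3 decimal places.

(1.845, -1.217)

At (5/2, -2): F = (33.500, 45.16615).
Jacobian J = [[2·a·b + 4·b^2, a^2 + 8·a·b + 2·b], [6·a + 4·b^2 + b, 8·a·b + a + sin(b) + 5]].
At the point, J = [[6.000, -37.750], [29.000, -33.40930]] (det J = 894.29422).
Solving J·Δ = −F gives Δ = (-0.655, 0.783).
Then the next iterate is (a, b)₁ = (1.845, -1.217).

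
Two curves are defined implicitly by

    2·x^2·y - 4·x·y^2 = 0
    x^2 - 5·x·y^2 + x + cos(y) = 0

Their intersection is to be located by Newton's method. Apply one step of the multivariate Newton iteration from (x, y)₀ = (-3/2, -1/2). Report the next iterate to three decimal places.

(-0.944, -0.259)

At (-3/2, -1/2): F = (-0.750, 3.50258).
Jacobian J = [[4·x·y - 4·y^2, 2·x^2 - 8·x·y], [2·x - 5·y^2 + 1, -10·x·y - sin(y)]].
At the point, J = [[2.000, -1.500], [-3.250, -7.02057]] (det J = -18.91615).
Solving J·Δ = −F gives Δ = (0.556, 0.241).
Then the next iterate is (x, y)₁ = (-0.944, -0.259).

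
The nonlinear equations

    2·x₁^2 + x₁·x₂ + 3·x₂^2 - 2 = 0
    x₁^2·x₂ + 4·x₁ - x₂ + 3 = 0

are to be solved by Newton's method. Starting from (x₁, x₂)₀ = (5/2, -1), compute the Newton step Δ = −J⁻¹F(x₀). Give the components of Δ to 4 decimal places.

At (5/2, -1): F = (11.0000, 7.7500).
Jacobian J = [[4·x₁ + x₂, x₁ + 6·x₂], [2·x₁·x₂ + 4, x₁^2 - 1]].
At the point, J = [[9.0000, -3.5000], [-1.0000, 5.2500]] (det J = 43.7500).
Solving J·Δ = −F gives Δ = (-1.9400, -1.8457).

(-1.9400, -1.8457)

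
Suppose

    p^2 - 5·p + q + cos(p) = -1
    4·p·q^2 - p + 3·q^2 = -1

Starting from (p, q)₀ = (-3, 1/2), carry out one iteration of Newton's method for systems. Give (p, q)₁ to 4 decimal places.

(-0.7250, 0.6944)

At (-3, 1/2): F = (24.510008, 1.7500).
Jacobian J = [[2·p - sin(p) - 5, 1], [4·q^2 - 1, 8·p·q + 6·q]].
At the point, J = [[-10.858880, 1.0000], [0.0000, -9.0000]] (det J = 97.729920).
Solving J·Δ = −F gives Δ = (2.2750, 0.1944).
Then the next iterate is (p, q)₁ = (-0.7250, 0.6944).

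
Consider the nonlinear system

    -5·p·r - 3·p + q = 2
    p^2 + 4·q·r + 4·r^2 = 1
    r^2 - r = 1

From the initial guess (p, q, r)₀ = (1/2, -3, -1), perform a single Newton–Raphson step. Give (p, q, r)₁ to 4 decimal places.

At (1/2, -3, -1): F = (-4.0000, 15.2500, 1.0000).
Jacobian J = [[-5·r - 3, 1, -5·p], [2·p, 4·r, 4·q + 8·r], [0, 0, 2·r - 1]].
At the point, J = [[2.0000, 1.0000, -2.5000], [1.0000, -4.0000, -20.0000], [0.0000, 0.0000, -3.0000]] (det J = 27.0000).
Solving J·Δ = −F gives Δ = (1.1944, 2.4444, 0.3333).
Then the next iterate is (p, q, r)₁ = (1.6944, -0.5556, -0.6667).

(1.6944, -0.5556, -0.6667)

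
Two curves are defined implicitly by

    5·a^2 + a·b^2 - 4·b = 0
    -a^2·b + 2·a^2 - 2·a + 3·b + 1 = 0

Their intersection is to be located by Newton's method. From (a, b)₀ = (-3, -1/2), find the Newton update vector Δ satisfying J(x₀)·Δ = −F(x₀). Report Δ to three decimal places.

(1.545, 0.289)

At (-3, -1/2): F = (46.250, 28.000).
Jacobian J = [[10·a + b^2, 2·a·b - 4], [-2·a·b + 4·a - 2, -a^2 + 3]].
At the point, J = [[-29.750, -1.000], [-17.000, -6.000]] (det J = 161.500).
Solving J·Δ = −F gives Δ = (1.545, 0.289).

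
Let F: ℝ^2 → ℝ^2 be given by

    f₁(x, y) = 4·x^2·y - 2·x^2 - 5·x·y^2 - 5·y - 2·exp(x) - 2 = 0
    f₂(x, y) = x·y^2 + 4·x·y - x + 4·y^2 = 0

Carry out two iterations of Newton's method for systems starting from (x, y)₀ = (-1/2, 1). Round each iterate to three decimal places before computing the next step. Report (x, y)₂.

(-1.031, 1.054)

At (-1/2, 1): F = (-5.21306, 2.000).
Jacobian J = [[8·x·y - 4·x - 5·y^2 - 2·exp(x), 4·x^2 - 10·x·y - 5], [y^2 + 4·y - 1, 2·x·y + 4·x + 8·y]].
At the point, J = [[-8.21306, 1.000], [4.000, 5.000]] (det J = -45.06531).
Solving J·Δ = −F gives Δ = (-0.623, 0.098).
Then the next iterate is (x, y)₁ = (-1.123, 1.098).
Round to (-1.123, 1.098) and repeat: F = (1.64548, -0.34069), J = [[-12.05106, 12.37506], [4.59760, 1.82589]].
Δ = (0.092, -0.044), so (x, y)₂ = (-1.031, 1.054).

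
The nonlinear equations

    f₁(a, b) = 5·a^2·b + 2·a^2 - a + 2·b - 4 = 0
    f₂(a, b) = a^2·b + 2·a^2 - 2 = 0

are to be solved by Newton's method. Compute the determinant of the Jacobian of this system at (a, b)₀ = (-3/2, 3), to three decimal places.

81.750

J = [[10·a·b + 4·a - 1, 5·a^2 + 2], [2·a·b + 4·a, a^2]].
At the point, J = [[-52.000, 13.250], [-15.000, 2.250]].
det J = 81.750.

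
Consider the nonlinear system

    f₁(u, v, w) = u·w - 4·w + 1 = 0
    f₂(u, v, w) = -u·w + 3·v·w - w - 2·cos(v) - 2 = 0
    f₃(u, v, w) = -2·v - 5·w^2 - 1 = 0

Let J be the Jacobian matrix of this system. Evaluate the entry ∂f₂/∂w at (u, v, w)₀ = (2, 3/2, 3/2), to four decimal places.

1.5000

∂f₂/∂w = -u + 3·v - 1.
At (2, 3/2, 3/2) this is 1.5000.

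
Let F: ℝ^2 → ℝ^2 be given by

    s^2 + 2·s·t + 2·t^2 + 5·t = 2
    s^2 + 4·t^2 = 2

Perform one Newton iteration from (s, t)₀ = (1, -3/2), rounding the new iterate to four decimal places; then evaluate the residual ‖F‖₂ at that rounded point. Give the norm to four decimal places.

89.8577

At (1, -3/2): F = (-7.0000, 8.0000).
Jacobian J = [[2·s + 2·t, 2·s + 4·t + 5], [2·s, 8·t]].
At the point, J = [[-1.0000, 1.0000], [2.0000, -12.0000]] (det J = 10.0000).
Solving J·Δ = −F gives Δ = (-7.6000, -0.6000).
Then the next iterate is (s, t)₁ = (-6.6000, -2.1000).
Re-evaluating at (-6.6000, -2.1000): F = (67.6000, 59.2000), so ‖F‖₂ = 89.8577.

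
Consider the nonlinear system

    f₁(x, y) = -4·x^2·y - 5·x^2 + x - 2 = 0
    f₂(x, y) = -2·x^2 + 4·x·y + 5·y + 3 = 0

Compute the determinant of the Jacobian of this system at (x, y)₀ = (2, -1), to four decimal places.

-231.0000

J = [[-8·x·y - 10·x + 1, -4·x^2], [-4·x + 4·y, 4·x + 5]].
At the point, J = [[-3.0000, -16.0000], [-12.0000, 13.0000]].
det J = -231.0000.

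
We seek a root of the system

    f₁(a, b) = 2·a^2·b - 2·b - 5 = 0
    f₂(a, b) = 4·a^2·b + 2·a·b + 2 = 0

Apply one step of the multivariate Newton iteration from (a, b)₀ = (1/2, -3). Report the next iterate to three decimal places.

(0.321, -2.615)

At (1/2, -3): F = (-0.500, -4.000).
Jacobian J = [[4·a·b, 2·a^2 - 2], [8·a·b + 2·b, 4·a^2 + 2·a]].
At the point, J = [[-6.000, -1.500], [-18.000, 2.000]] (det J = -39.000).
Solving J·Δ = −F gives Δ = (-0.179, 0.385).
Then the next iterate is (a, b)₁ = (0.321, -2.615).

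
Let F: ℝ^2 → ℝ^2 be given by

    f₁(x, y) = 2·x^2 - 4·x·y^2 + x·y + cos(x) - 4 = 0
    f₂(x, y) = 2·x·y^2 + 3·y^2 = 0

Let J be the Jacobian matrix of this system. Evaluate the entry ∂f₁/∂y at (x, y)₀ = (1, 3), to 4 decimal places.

-23.0000

∂f₁/∂y = -8·x·y + x.
At (1, 3) this is -23.0000.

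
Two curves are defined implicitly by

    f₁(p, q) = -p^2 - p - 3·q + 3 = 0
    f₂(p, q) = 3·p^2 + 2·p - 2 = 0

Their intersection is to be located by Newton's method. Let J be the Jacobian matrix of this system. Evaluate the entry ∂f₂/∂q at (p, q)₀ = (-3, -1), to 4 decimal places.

0.0000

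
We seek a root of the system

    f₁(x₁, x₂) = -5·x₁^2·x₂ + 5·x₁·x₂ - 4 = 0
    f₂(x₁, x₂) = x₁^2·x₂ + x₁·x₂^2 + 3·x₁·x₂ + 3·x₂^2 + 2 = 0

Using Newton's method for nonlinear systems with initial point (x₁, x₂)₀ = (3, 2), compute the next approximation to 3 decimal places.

At (3, 2): F = (-64.000, 62.000).
Jacobian J = [[-10·x₁·x₂ + 5·x₂, -5·x₁^2 + 5·x₁], [2·x₁·x₂ + x₂^2 + 3·x₂, x₁^2 + 2·x₁·x₂ + 3·x₁ + 6·x₂]].
At the point, J = [[-50.000, -30.000], [22.000, 42.000]] (det J = -1440.000).
Solving J·Δ = −F gives Δ = (-0.575, -1.175).
Then the next iterate is (x₁, x₂)₁ = (2.425, 0.825).

(2.425, 0.825)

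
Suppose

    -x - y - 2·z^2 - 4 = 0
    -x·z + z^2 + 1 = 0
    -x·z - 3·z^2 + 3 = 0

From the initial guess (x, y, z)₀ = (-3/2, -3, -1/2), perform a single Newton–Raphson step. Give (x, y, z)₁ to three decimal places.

At (-3/2, -3, -1/2): F = (0.000, 0.500, 1.500).
Jacobian J = [[-1, -1, -4·z], [-z, 0, -x + 2·z], [-z, 0, -x - 6·z]].
At the point, J = [[-1.000, -1.000, 2.000], [0.500, 0.000, 0.500], [0.500, 0.000, 4.500]] (det J = 2.000).
Solving J·Δ = −F gives Δ = (-0.750, 0.250, -0.250).
Then the next iterate is (x, y, z)₁ = (-2.250, -2.750, -0.750).

(-2.250, -2.750, -0.750)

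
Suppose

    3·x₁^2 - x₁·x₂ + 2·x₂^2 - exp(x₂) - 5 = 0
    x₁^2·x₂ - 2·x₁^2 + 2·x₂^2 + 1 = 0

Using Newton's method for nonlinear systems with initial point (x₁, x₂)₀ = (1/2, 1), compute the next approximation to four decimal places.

(3.2355, 0.9966)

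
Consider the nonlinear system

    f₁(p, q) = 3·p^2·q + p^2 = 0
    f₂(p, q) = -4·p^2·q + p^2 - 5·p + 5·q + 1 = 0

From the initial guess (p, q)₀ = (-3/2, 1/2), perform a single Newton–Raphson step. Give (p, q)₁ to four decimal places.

At (-3/2, 1/2): F = (5.6250, 8.7500).
Jacobian J = [[6·p·q + 2·p, 3·p^2], [-8·p·q + 2·p - 5, -4·p^2 + 5]].
At the point, J = [[-7.5000, 6.7500], [-2.0000, -4.0000]] (det J = 43.5000).
Solving J·Δ = −F gives Δ = (1.8750, 1.2500).
Then the next iterate is (p, q)₁ = (0.3750, 1.7500).

(0.3750, 1.7500)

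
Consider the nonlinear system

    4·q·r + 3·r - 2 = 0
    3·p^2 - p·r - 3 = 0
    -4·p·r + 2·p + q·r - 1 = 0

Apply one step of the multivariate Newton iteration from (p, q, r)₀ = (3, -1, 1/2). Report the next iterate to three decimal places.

At (3, -1, 1/2): F = (-2.500, 22.500, -1.500).
Jacobian J = [[0, 4·r, 4·q + 3], [6·p - r, 0, -p], [-4·r + 2, r, -4·p + q]].
At the point, J = [[0.000, 2.000, -1.000], [17.500, 0.000, -3.000], [0.000, 0.500, -13.000]] (det J = 446.250).
Solving J·Δ = −F gives Δ = (-1.297, 1.216, -0.069).
Then the next iterate is (p, q, r)₁ = (1.703, 0.216, 0.431).

(1.703, 0.216, 0.431)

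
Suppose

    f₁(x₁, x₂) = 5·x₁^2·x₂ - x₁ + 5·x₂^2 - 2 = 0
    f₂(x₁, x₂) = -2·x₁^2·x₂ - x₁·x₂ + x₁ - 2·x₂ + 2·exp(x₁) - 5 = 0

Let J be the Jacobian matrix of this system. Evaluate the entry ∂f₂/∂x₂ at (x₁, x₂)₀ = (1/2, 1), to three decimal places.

∂f₂/∂x₂ = -2·x₁^2 - x₁ - 2.
At (1/2, 1) this is -3.000.

-3.000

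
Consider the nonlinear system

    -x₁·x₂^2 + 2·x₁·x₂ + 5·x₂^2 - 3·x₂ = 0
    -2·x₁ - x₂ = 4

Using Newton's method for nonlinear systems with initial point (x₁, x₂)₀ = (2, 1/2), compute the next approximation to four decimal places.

At (2, 1/2): F = (1.2500, -8.5000).
Jacobian J = [[-x₂^2 + 2·x₂, -2·x₁·x₂ + 2·x₁ + 10·x₂ - 3], [-2, -1]].
At the point, J = [[0.7500, 4.0000], [-2.0000, -1.0000]] (det J = 7.2500).
Solving J·Δ = −F gives Δ = (-4.5172, 0.5345).
Then the next iterate is (x₁, x₂)₁ = (-2.5172, 1.0345).

(-2.5172, 1.0345)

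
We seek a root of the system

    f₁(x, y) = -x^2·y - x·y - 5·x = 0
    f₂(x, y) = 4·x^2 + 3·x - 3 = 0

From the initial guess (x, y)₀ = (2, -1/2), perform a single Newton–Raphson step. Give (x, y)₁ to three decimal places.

(1.000, -1.250)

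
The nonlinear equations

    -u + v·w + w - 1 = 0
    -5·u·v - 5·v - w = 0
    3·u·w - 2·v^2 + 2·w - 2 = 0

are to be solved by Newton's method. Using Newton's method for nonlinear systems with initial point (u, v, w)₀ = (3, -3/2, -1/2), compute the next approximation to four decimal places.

(-1.0192, -1.5096, 0.0481)

At (3, -3/2, -1/2): F = (-3.7500, 30.5000, -12.0000).
Jacobian J = [[-1, w, v + 1], [-5·v, -5·u - 5, -1], [3·w, -4·v, 3·u + 2]].
At the point, J = [[-1.0000, -0.5000, -0.5000], [7.5000, -20.0000, -1.0000], [-1.5000, 6.0000, 11.0000]] (det J = 247.0000).
Solving J·Δ = −F gives Δ = (-4.0192, -0.0096, 0.5481).
Then the next iterate is (u, v, w)₁ = (-1.0192, -1.5096, 0.0481).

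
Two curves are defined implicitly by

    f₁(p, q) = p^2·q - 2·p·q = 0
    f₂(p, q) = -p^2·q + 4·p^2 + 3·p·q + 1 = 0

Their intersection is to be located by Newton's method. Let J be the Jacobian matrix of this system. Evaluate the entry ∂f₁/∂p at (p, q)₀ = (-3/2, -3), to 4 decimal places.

∂f₁/∂p = 2·p·q - 2·q.
At (-3/2, -3) this is 15.0000.

15.0000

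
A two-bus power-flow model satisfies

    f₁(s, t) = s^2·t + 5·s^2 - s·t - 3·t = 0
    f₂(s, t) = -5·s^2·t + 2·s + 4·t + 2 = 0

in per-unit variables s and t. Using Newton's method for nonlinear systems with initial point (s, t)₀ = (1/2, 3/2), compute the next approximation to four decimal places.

(3.6970, 5.3030)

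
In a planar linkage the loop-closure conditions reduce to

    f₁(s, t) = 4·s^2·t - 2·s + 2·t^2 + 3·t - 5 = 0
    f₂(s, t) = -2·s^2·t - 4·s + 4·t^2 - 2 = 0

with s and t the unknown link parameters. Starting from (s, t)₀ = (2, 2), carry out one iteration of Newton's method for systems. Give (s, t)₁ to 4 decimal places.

At (2, 2): F = (37.0000, -10.0000).
Jacobian J = [[8·s·t - 2, 4·s^2 + 4·t + 3], [-4·s·t - 4, -2·s^2 + 8·t]].
At the point, J = [[30.0000, 27.0000], [-20.0000, 8.0000]] (det J = 780.0000).
Solving J·Δ = −F gives Δ = (-0.7256, -0.5641).
Then the next iterate is (s, t)₁ = (1.2744, 1.4359).

(1.2744, 1.4359)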